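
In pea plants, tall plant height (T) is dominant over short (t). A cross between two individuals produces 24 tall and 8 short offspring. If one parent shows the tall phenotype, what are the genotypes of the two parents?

Observed offspring: 24 tall, 8 short
The observed ratio simplifies to 3:1. Short (tt) offspring appear, so each parent must contribute one t allele. The parent stated to show tall carries T, so it is Tt. The other parent is then either Tt or tt: Tt × tt would give a 1:1 split, whereas Tt × Tt gives 3:1 — matching the data. So both parents are heterozygous (Tt × Tt).
Parent genotypes: Tt × Tt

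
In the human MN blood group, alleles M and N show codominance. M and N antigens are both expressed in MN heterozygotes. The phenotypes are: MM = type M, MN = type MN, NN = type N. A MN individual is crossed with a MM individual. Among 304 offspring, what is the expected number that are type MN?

Punnett square for MN × MM:
Offspring genotypes: 2 MM, 2 MN
Phenotype counts: 2 type M, 2 type MN
type MN: 2 out of 4 → fraction 1/2
Expected count = 1/2 × 304 = 152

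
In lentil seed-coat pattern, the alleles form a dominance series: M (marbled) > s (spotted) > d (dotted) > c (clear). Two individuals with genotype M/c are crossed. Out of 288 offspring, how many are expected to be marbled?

Cross: M/c × M/c
Allele dominance: M > s > d > c
Offspring genotypes: 1 M/M, 2 M/c, 1 c/c
Phenotype counts: 3 marbled, 1 clear
marbled: 3 out of 4 → fraction 3/4
Expected count = 3/4 × 288 = 216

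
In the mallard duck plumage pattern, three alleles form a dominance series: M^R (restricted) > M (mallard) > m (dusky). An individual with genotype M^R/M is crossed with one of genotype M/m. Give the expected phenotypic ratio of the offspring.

Cross: M^R/M × M/m
Allele dominance: M^R > M > m
Offspring genotypes: 1 M^R/M, 1 M^R/m, 1 M/M, 1 M/m
Phenotype counts: 2 restricted, 2 mallard
Ratio: 1 restricted : 1 mallard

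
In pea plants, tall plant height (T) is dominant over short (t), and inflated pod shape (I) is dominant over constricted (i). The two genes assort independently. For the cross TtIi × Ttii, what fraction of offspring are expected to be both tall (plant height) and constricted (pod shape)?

Dihybrid cross TtIi × Ttii — consider each gene separately:
plant height: Tt × Tt → 1 TT, 2 Tt, 1 tt → 3 T_ : 1 tt (out of 4)
pod shape: Ii × ii → 2 Ii, 2 ii → 2 I_ : 2 ii (out of 4)
Looking for: tall (T_) and constricted (ii)
P(tall) = 3/4, P(constricted) = 2/4
P(both) = 3/4 × 2/4 = 6/16 = 3/8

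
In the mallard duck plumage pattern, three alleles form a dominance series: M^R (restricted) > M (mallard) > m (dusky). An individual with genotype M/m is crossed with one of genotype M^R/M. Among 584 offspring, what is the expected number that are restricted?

Cross: M/m × M^R/M
Allele dominance: M^R > M > m
Offspring genotypes: 1 M^R/M, 1 M/M, 1 M^R/m, 1 M/m
Phenotype counts: 2 restricted, 2 mallard
restricted: 2 out of 4 → fraction 1/2
Expected count = 1/2 × 584 = 292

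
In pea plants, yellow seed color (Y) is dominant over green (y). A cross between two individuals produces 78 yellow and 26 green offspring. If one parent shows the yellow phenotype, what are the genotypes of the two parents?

Observed offspring: 78 yellow, 26 green
The observed ratio simplifies to 3:1. Green (yy) offspring appear, so each parent must contribute one y allele. The parent stated to show yellow carries Y, so it is Yy. The other parent is then either Yy or yy: Yy × yy would give a 1:1 split, whereas Yy × Yy gives 3:1 — matching the data. So both parents are heterozygous (Yy × Yy).
Parent genotypes: Yy × Yy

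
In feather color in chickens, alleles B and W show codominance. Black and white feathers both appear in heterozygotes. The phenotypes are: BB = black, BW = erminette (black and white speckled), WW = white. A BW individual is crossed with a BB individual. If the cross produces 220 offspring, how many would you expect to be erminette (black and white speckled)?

Punnett square for BW × BB:
Offspring genotypes: 2 BB, 2 BW
Phenotype counts: 2 black, 2 erminette (black and white speckled)
erminette (black and white speckled): 2 out of 4 → fraction 1/2
Expected count = 1/2 × 220 = 110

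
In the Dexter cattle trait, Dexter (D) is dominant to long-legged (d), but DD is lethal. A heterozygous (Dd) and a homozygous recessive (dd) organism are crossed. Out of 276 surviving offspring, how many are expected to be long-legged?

Cross: Dd × dd
Punnett square offspring (before lethality): 2 Dd, 2 dd
No DD offspring are produced in this cross.
long-legged: 2 out of 4 → fraction 1/2
Expected count = 1/2 × 276 = 138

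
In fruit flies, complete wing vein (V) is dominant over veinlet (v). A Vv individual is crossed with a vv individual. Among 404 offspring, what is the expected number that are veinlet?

Punnett square for Vv × vv:
Offspring genotypes: 2 Vv, 2 vv
complete: 2, veinlet: 2
veinlet: 2 out of 4 → fraction 1/2
Expected count = 1/2 × 404 = 202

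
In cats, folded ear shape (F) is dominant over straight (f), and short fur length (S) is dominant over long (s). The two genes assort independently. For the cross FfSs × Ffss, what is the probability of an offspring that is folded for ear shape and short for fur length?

Dihybrid cross FfSs × Ffss — consider each gene separately:
ear shape: Ff × Ff → 1 FF, 2 Ff, 1 ff → 3 F_ : 1 ff (out of 4)
fur length: Ss × ss → 2 Ss, 2 ss → 2 S_ : 2 ss (out of 4)
Looking for: folded (F_) and short (S_)
P(folded) = 3/4, P(short) = 2/4
P(both) = 3/4 × 2/4 = 6/16 = 3/8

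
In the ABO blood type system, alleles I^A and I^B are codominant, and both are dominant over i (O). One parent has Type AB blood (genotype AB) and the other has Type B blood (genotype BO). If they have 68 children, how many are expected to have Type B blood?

Cross: AB × BO
Possible offspring genotypes: 1 AB, 1 AO, 1 BB, 1 BO
Blood type counts: 1 Type AB, 1 Type A, 2 Type B
Probability of Type B: 2/4 = 1/2
Expected count = 1/2 × 68 = 34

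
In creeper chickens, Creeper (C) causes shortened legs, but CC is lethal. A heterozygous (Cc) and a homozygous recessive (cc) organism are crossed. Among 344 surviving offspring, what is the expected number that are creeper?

Cross: Cc × cc
Punnett square offspring (before lethality): 2 Cc, 2 cc
No CC offspring are produced in this cross.
creeper: 2 out of 4 → fraction 1/2
Expected count = 1/2 × 344 = 172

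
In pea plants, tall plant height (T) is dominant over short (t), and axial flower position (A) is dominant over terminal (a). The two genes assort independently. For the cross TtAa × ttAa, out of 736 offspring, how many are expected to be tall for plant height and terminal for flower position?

Dihybrid cross TtAa × ttAa — consider each gene separately:
plant height: Tt × tt → 2 Tt, 2 tt → 2 T_ : 2 tt (out of 4)
flower position: Aa × Aa → 1 AA, 2 Aa, 1 aa → 3 A_ : 1 aa (out of 4)
Looking for: tall (T_) and terminal (aa)
P(tall) = 2/4, P(terminal) = 1/4
P(both) = 2/4 × 1/4 = 2/16 = 1/8
Expected count = 1/8 × 736 = 92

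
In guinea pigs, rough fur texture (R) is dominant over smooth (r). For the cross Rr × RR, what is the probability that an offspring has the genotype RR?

Punnett square for Rr × RR:
Offspring genotypes: 2 RR, 2 Rr
Total offspring: 4
Count with target: 2
Probability: 2/4 = 1/2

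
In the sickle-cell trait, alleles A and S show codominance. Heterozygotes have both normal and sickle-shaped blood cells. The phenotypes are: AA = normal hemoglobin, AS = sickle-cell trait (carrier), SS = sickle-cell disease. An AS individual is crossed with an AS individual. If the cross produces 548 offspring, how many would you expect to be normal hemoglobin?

Punnett square for AS × AS:
Offspring genotypes: 1 AA, 2 AS, 1 SS
Phenotype counts: 1 normal hemoglobin, 2 sickle-cell trait (carrier), 1 sickle-cell disease
normal hemoglobin: 1 out of 4 → fraction 1/4
Expected count = 1/4 × 548 = 137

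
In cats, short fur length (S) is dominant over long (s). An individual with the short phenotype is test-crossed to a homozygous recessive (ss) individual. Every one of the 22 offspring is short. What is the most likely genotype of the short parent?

Test cross: ? × ss
All offspring are short.
If the unknown parent were heterozygous (Ss), about half of 22 offspring would be long; none are. The unknown parent is most likely homozygous dominant (SS).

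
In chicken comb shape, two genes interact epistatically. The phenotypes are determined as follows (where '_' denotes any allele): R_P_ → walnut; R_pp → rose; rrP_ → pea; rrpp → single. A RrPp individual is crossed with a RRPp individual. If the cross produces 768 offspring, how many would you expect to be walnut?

Cross: RrPp × RRPp — consider each gene separately:
R gene: Rr × RR → 2 RR, 2 Rr → 4 R_ (out of 4)
P gene: Pp × Pp → 1 PP, 2 Pp, 1 pp → 3 P_ : 1 pp (out of 4)
Genotype classes (out of 4 × 4 = 16): R_P_ = 4×3 = 12; R_pp = 4×1 = 4
Apply the phenotype rules: R_P_ (12) → walnut; R_pp (4) → rose
Phenotype counts (out of 16): 12 walnut, 4 rose
walnut: 12 out of 16 → fraction 3/4
Expected count = 3/4 × 768 = 576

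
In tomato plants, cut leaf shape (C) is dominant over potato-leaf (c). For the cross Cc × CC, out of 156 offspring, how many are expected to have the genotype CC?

Punnett square for Cc × CC:
Offspring genotypes: 2 CC, 2 Cc
Total offspring: 4
Count with target: 2
Probability: 2/4 = 1/2
Expected count = 1/2 × 156 = 78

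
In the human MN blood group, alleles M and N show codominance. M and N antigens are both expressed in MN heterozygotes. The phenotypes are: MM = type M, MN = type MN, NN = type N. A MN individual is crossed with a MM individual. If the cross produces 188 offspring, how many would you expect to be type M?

Punnett square for MN × MM:
Offspring genotypes: 2 MM, 2 MN
Phenotype counts: 2 type M, 2 type MN
type M: 2 out of 4 → fraction 1/2
Expected count = 1/2 × 188 = 94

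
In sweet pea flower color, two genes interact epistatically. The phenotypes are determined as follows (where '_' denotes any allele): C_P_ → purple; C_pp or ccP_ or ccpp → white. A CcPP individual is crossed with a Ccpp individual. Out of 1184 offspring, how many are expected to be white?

Cross: CcPP × Ccpp — consider each gene separately:
C gene: Cc × Cc → 1 CC, 2 Cc, 1 cc → 3 C_ : 1 cc (out of 4)
P gene: PP × pp → 4 Pp → 4 P_ (out of 4)
Genotype classes (out of 4 × 4 = 16): C_P_ = 3×4 = 12; ccP_ = 1×4 = 4
Apply the phenotype rules: C_P_ (12) → purple; ccP_ (4) → white
Phenotype counts (out of 16): 12 purple, 4 white
white: 4 out of 16 → fraction 1/4
Expected count = 1/4 × 1184 = 296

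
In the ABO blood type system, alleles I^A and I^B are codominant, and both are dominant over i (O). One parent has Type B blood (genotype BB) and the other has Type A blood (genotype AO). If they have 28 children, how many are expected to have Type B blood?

Cross: BB × AO
Possible offspring genotypes: 2 AB, 2 BO
Blood type counts: 2 Type AB, 2 Type B
Probability of Type B: 2/4 = 1/2
Expected count = 1/2 × 28 = 14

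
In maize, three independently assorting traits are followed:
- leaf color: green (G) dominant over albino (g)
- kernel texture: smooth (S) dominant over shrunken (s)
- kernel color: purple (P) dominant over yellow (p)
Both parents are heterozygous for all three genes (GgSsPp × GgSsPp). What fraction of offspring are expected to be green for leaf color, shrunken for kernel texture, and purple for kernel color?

Trihybrid cross: GgSsPp × GgSsPp
Each trait segregates independently with a 3:1 phenotypic ratio, so each gene contributes 3/4 (dominant) or 1/4 (recessive).
Target: green (leaf color), shrunken (kernel texture), purple (kernel color)
Probability = product of independent per-trait probabilities
= 3/4 × 1/4 × 3/4 = 9/64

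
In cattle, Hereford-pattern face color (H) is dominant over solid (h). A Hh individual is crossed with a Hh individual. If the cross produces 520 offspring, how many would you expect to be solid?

Punnett square for Hh × Hh:
Offspring genotypes: 1 HH, 2 Hh, 1 hh
Hereford-pattern: 3, solid: 1
solid: 1 out of 4 → fraction 1/4
Expected count = 1/4 × 520 = 130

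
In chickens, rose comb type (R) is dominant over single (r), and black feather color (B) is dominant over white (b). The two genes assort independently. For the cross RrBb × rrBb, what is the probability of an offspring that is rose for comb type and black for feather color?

Dihybrid cross RrBb × rrBb — consider each gene separately:
comb type: Rr × rr → 2 Rr, 2 rr → 2 R_ : 2 rr (out of 4)
feather color: Bb × Bb → 1 BB, 2 Bb, 1 bb → 3 B_ : 1 bb (out of 4)
Looking for: rose (R_) and black (B_)
P(rose) = 2/4, P(black) = 3/4
P(both) = 2/4 × 3/4 = 6/16 = 3/8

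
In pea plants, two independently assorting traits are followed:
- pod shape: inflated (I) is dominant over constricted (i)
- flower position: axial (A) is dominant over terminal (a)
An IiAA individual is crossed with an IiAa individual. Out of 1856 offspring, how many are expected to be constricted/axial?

Dihybrid cross IiAA × IiAa — consider each gene separately:
pod shape: Ii × Ii → 1 II, 2 Ii, 1 ii → 3 I_ : 1 ii (out of 4)
flower position: AA × Aa → 2 AA, 2 Aa → 4 A_ (out of 4)
Combine (counts out of 4 × 4 = 16): inflated/axial (I_A_) = 3×4 = 12; constricted/axial (iiA_) = 1×4 = 4
Phenotype counts (out of 16): 12 inflated/axial, 4 constricted/axial
constricted/axial: 4 out of 16 → fraction 1/4
Expected count = 1/4 × 1856 = 464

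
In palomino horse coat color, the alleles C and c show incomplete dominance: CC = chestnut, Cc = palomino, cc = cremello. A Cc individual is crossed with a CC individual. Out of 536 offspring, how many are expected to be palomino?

Punnett square for Cc × CC:
Offspring genotypes: 2 CC, 2 Cc
Phenotype counts: 2 chestnut, 2 palomino
palomino: 2 out of 4 → fraction 1/2
Expected count = 1/2 × 536 = 268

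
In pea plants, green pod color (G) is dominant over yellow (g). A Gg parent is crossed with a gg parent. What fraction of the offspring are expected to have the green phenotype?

Punnett square for Gg × gg:
Offspring genotypes: 2 Gg, 2 gg
Total offspring: 4
Count with target: 2
Probability: 2/4 = 1/2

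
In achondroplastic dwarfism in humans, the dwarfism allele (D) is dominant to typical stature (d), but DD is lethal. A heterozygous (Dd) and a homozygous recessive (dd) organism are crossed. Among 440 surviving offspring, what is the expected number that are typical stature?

Cross: Dd × dd
Punnett square offspring (before lethality): 2 Dd, 2 dd
No DD offspring are produced in this cross.
typical stature: 2 out of 4 → fraction 1/2
Expected count = 1/2 × 440 = 220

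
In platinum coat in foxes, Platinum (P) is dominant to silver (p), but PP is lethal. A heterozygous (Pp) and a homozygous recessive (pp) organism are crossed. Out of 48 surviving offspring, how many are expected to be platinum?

Cross: Pp × pp
Punnett square offspring (before lethality): 2 Pp, 2 pp
No PP offspring are produced in this cross.
platinum: 2 out of 4 → fraction 1/2
Expected count = 1/2 × 48 = 24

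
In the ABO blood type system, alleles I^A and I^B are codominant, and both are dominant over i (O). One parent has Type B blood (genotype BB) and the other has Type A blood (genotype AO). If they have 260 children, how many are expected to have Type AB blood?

Cross: BB × AO
Possible offspring genotypes: 2 AB, 2 BO
Blood type counts: 2 Type AB, 2 Type B
Probability of Type AB: 2/4 = 1/2
Expected count = 1/2 × 260 = 130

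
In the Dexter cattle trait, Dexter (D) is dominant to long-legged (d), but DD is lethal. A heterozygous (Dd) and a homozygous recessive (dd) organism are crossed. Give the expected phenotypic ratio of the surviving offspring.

Cross: Dd × dd
Punnett square offspring (before lethality): 2 Dd, 2 dd
No DD offspring are produced in this cross.
Ratio: 1 Dexter (short-legged) : 1 long-legged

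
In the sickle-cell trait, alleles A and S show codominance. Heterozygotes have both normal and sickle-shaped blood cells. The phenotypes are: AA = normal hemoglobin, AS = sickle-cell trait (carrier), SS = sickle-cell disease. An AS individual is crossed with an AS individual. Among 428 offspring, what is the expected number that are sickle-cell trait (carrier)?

Punnett square for AS × AS:
Offspring genotypes: 1 AA, 2 AS, 1 SS
Phenotype counts: 1 normal hemoglobin, 2 sickle-cell trait (carrier), 1 sickle-cell disease
sickle-cell trait (carrier): 2 out of 4 → fraction 1/2
Expected count = 1/2 × 428 = 214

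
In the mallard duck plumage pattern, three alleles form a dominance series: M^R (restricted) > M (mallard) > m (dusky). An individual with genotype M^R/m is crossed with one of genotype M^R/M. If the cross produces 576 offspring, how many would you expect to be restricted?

Cross: M^R/m × M^R/M
Allele dominance: M^R > M > m
Offspring genotypes: 1 M^R/M^R, 1 M^R/M, 1 M^R/m, 1 M/m
Phenotype counts: 3 restricted, 1 mallard
restricted: 3 out of 4 → fraction 3/4
Expected count = 3/4 × 576 = 432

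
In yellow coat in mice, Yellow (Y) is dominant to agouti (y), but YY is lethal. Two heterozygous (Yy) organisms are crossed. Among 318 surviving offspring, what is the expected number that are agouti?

Cross: Yy × Yy
Punnett square offspring (before lethality): 1 YY, 2 Yy, 1 yy
The YY genotype is lethal (embryos die); surviving offspring: 2 Yy, 1 yy
agouti: 1 out of 3 → fraction 1/3
Expected count = 1/3 × 318 = 106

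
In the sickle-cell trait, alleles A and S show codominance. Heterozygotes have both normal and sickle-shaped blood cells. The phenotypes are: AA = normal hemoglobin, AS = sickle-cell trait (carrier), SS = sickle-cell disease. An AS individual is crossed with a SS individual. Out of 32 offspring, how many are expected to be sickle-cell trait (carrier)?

Punnett square for AS × SS:
Offspring genotypes: 2 AS, 2 SS
Phenotype counts: 2 sickle-cell trait (carrier), 2 sickle-cell disease
sickle-cell trait (carrier): 2 out of 4 → fraction 1/2
Expected count = 1/2 × 32 = 16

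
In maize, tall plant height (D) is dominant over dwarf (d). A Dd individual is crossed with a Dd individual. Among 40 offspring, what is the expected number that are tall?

Punnett square for Dd × Dd:
Offspring genotypes: 1 DD, 2 Dd, 1 dd
tall: 3, dwarf: 1
tall: 3 out of 4 → fraction 3/4
Expected count = 3/4 × 40 = 30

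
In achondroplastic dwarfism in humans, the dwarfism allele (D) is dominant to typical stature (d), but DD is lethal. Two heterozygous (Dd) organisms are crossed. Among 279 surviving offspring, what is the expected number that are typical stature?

Cross: Dd × Dd
Punnett square offspring (before lethality): 1 DD, 2 Dd, 1 dd
The DD genotype is lethal (embryos die); surviving offspring: 2 Dd, 1 dd
typical stature: 1 out of 3 → fraction 1/3
Expected count = 1/3 × 279 = 93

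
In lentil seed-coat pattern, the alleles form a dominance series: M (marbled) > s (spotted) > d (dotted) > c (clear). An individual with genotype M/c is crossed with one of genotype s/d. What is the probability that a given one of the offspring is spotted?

Cross: M/c × s/d
Allele dominance: M > s > d > c
Offspring genotypes: 1 M/s, 1 M/d, 1 s/c, 1 d/c
Phenotype counts: 2 marbled, 1 spotted, 1 dotted
spotted: 1 out of 4
Probability: 1/4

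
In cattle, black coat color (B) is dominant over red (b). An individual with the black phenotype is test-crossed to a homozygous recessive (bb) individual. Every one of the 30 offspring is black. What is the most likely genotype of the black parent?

Test cross: ? × bb
All offspring are black.
If the unknown parent were heterozygous (Bb), about half of 30 offspring would be red; none are. The unknown parent is most likely homozygous dominant (BB).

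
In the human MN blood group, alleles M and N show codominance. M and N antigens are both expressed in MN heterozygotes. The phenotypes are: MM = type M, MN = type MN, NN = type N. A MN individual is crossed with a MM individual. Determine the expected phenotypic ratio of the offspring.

Punnett square for MN × MM:
Offspring genotypes: 2 MM, 2 MN
Phenotype counts: 2 type M, 2 type MN
Ratio: 1 type M : 1 type MN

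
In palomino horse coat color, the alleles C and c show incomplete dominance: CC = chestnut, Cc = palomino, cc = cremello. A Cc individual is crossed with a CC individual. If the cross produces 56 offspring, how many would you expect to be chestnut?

Punnett square for Cc × CC:
Offspring genotypes: 2 CC, 2 Cc
Phenotype counts: 2 chestnut, 2 palomino
chestnut: 2 out of 4 → fraction 1/2
Expected count = 1/2 × 56 = 28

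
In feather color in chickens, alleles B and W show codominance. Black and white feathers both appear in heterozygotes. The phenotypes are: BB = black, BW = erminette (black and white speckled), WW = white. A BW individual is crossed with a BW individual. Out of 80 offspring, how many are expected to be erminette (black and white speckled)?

Punnett square for BW × BW:
Offspring genotypes: 1 BB, 2 BW, 1 WW
Phenotype counts: 1 black, 2 erminette (black and white speckled), 1 white
erminette (black and white speckled): 2 out of 4 → fraction 1/2
Expected count = 1/2 × 80 = 40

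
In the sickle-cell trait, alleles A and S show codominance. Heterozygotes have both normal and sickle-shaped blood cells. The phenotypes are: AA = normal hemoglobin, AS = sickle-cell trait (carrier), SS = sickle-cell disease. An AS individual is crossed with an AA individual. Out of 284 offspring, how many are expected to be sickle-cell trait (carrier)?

Punnett square for AS × AA:
Offspring genotypes: 2 AA, 2 AS
Phenotype counts: 2 normal hemoglobin, 2 sickle-cell trait (carrier)
sickle-cell trait (carrier): 2 out of 4 → fraction 1/2
Expected count = 1/2 × 284 = 142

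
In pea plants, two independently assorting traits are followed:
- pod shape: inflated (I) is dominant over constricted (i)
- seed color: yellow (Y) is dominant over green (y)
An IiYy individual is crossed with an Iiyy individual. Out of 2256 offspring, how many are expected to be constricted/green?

Dihybrid cross IiYy × Iiyy — consider each gene separately:
pod shape: Ii × Ii → 1 II, 2 Ii, 1 ii → 3 I_ : 1 ii (out of 4)
seed color: Yy × yy → 2 Yy, 2 yy → 2 Y_ : 2 yy (out of 4)
Combine (counts out of 4 × 4 = 16): inflated/yellow (I_Y_) = 3×2 = 6; inflated/green (I_yy) = 3×2 = 6; constricted/yellow (iiY_) = 1×2 = 2; constricted/green (iiyy) = 1×2 = 2
Phenotype counts (out of 16): 6 inflated/yellow, 6 inflated/green, 2 constricted/yellow, 2 constricted/green
constricted/green: 2 out of 16 → fraction 1/8
Expected count = 1/8 × 2256 = 282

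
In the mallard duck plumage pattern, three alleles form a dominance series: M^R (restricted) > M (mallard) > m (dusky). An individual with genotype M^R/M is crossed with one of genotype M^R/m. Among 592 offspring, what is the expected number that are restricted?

Cross: M^R/M × M^R/m
Allele dominance: M^R > M > m
Offspring genotypes: 1 M^R/M^R, 1 M^R/m, 1 M^R/M, 1 M/m
Phenotype counts: 3 restricted, 1 mallard
restricted: 3 out of 4 → fraction 3/4
Expected count = 3/4 × 592 = 444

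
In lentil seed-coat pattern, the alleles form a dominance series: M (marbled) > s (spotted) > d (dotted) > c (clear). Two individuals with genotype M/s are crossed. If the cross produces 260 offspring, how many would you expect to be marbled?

Cross: M/s × M/s
Allele dominance: M > s > d > c
Offspring genotypes: 1 M/M, 2 M/s, 1 s/s
Phenotype counts: 3 marbled, 1 spotted
marbled: 3 out of 4 → fraction 3/4
Expected count = 3/4 × 260 = 195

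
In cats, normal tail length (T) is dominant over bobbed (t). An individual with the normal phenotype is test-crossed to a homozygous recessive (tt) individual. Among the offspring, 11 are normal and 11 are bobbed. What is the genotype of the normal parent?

Test cross: ? × tt
Offspring: 11 normal, 11 bobbed — approximately 1:1.
A 1:1 ratio in a test cross indicates the unknown parent is heterozygous (Tt).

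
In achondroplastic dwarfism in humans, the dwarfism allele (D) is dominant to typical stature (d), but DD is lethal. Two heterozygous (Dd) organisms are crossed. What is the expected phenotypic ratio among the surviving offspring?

Cross: Dd × Dd
Punnett square offspring (before lethality): 1 DD, 2 Dd, 1 dd
The DD genotype is lethal (embryos die); surviving offspring: 2 Dd, 1 dd
Ratio: 2 achondroplastic dwarf : 1 typical stature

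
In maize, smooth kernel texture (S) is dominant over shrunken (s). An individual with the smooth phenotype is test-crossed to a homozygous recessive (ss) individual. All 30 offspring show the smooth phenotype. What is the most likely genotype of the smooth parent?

Test cross: ? × ss
All offspring are smooth.
If the unknown parent were heterozygous (Ss), about half of 30 offspring would be shrunken; none are. The unknown parent is most likely homozygous dominant (SS).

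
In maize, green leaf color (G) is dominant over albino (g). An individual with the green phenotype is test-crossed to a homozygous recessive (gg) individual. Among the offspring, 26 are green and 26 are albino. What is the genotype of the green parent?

Test cross: ? × gg
Offspring: 26 green, 26 albino — approximately 1:1.
A 1:1 ratio in a test cross indicates the unknown parent is heterozygous (Gg).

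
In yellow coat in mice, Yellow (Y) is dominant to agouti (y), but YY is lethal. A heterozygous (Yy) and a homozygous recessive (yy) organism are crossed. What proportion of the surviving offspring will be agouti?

Cross: Yy × yy
Punnett square offspring (before lethality): 2 Yy, 2 yy
No YY offspring are produced in this cross.
agouti: 2 out of 4
Probability: 2/4 = 1/2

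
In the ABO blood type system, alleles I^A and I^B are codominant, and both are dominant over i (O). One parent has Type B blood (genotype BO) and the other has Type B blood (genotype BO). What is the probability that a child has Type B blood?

Cross: BO × BO
Possible offspring genotypes: 1 BB, 2 BO, 1 OO
Blood type counts: 3 Type B, 1 Type O
Probability of Type B: 3/4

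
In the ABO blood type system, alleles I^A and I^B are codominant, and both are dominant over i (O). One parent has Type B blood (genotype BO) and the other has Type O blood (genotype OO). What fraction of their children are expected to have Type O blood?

Cross: BO × OO
Possible offspring genotypes: 2 BO, 2 OO
Blood type counts: 2 Type B, 2 Type O
Probability of Type O: 2/4 = 1/2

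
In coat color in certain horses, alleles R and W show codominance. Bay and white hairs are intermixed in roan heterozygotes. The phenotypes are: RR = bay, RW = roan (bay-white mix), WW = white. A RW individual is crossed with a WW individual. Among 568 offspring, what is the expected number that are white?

Punnett square for RW × WW:
Offspring genotypes: 2 RW, 2 WW
Phenotype counts: 2 roan (bay-white mix), 2 white
white: 2 out of 4 → fraction 1/2
Expected count = 1/2 × 568 = 284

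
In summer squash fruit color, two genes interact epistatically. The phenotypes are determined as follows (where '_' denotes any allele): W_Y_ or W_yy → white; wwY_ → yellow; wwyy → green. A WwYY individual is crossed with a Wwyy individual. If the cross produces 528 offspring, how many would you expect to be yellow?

Cross: WwYY × Wwyy — consider each gene separately:
W gene: Ww × Ww → 1 WW, 2 Ww, 1 ww → 3 W_ : 1 ww (out of 4)
Y gene: YY × yy → 4 Yy → 4 Y_ (out of 4)
Genotype classes (out of 4 × 4 = 16): W_Y_ = 3×4 = 12; wwY_ = 1×4 = 4
Apply the phenotype rules: W_Y_ (12) → white; wwY_ (4) → yellow
Phenotype counts (out of 16): 12 white, 4 yellow
yellow: 4 out of 16 → fraction 1/4
Expected count = 1/4 × 528 = 132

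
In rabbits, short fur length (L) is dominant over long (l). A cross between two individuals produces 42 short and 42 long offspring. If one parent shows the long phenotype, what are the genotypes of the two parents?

Observed offspring: 42 short, 42 long
The observed ratio simplifies to 1:1. One parent shows long, so its genotype must be ll. A 1:1 offspring split requires the other parent to be heterozygous (Ll).
Parent genotypes: ll × Ll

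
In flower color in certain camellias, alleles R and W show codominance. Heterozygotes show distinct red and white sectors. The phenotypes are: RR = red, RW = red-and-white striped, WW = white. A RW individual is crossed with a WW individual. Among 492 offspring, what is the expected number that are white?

Punnett square for RW × WW:
Offspring genotypes: 2 RW, 2 WW
Phenotype counts: 2 red-and-white striped, 2 white
white: 2 out of 4 → fraction 1/2
Expected count = 1/2 × 492 = 246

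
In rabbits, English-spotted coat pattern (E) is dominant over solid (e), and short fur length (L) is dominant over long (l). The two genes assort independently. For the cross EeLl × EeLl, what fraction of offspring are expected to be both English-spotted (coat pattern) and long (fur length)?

Dihybrid cross EeLl × EeLl — consider each gene separately:
coat pattern: Ee × Ee → 1 EE, 2 Ee, 1 ee → 3 E_ : 1 ee (out of 4)
fur length: Ll × Ll → 1 LL, 2 Ll, 1 ll → 3 L_ : 1 ll (out of 4)
Looking for: English-spotted (E_) and long (ll)
P(English-spotted) = 3/4, P(long) = 1/4
P(both) = 3/4 × 1/4 = 3/16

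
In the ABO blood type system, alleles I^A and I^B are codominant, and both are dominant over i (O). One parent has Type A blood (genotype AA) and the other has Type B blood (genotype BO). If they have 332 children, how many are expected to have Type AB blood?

Cross: AA × BO
Possible offspring genotypes: 2 AB, 2 AO
Blood type counts: 2 Type AB, 2 Type A
Probability of Type AB: 2/4 = 1/2
Expected count = 1/2 × 332 = 166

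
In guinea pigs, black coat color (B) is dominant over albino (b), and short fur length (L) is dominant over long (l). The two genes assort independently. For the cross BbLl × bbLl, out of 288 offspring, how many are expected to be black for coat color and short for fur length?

Dihybrid cross BbLl × bbLl — consider each gene separately:
coat color: Bb × bb → 2 Bb, 2 bb → 2 B_ : 2 bb (out of 4)
fur length: Ll × Ll → 1 LL, 2 Ll, 1 ll → 3 L_ : 1 ll (out of 4)
Looking for: black (B_) and short (L_)
P(black) = 2/4, P(short) = 3/4
P(both) = 2/4 × 3/4 = 6/16 = 3/8
Expected count = 3/8 × 288 = 108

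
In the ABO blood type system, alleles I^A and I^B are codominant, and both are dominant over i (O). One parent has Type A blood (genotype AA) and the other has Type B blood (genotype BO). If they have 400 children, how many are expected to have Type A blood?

Cross: AA × BO
Possible offspring genotypes: 2 AB, 2 AO
Blood type counts: 2 Type AB, 2 Type A
Probability of Type A: 2/4 = 1/2
Expected count = 1/2 × 400 = 200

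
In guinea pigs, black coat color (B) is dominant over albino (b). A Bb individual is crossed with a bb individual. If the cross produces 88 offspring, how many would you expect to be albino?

Punnett square for Bb × bb:
Offspring genotypes: 2 Bb, 2 bb
black: 2, albino: 2
albino: 2 out of 4 → fraction 1/2
Expected count = 1/2 × 88 = 44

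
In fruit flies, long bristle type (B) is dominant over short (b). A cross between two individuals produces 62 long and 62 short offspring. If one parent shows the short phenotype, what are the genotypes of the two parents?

Observed offspring: 62 long, 62 short
The observed ratio simplifies to 1:1. One parent shows short, so its genotype must be bb. A 1:1 offspring split requires the other parent to be heterozygous (Bb).
Parent genotypes: bb × Bb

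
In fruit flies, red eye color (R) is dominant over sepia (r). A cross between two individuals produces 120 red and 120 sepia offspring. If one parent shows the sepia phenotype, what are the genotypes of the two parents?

Observed offspring: 120 red, 120 sepia
The observed ratio simplifies to 1:1. One parent shows sepia, so its genotype must be rr. A 1:1 offspring split requires the other parent to be heterozygous (Rr).
Parent genotypes: rr × Rr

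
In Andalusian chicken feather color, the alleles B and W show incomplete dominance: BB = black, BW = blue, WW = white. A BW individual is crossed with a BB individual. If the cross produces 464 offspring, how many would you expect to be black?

Punnett square for BW × BB:
Offspring genotypes: 2 BB, 2 BW
Phenotype counts: 2 black, 2 blue
black: 2 out of 4 → fraction 1/2
Expected count = 1/2 × 464 = 232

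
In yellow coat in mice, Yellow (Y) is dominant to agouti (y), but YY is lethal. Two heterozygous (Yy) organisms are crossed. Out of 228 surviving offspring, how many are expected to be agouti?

Cross: Yy × Yy
Punnett square offspring (before lethality): 1 YY, 2 Yy, 1 yy
The YY genotype is lethal (embryos die); surviving offspring: 2 Yy, 1 yy
agouti: 1 out of 3 → fraction 1/3
Expected count = 1/3 × 228 = 76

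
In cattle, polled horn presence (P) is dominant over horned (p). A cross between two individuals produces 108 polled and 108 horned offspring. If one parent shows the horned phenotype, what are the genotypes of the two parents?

Observed offspring: 108 polled, 108 horned
The observed ratio simplifies to 1:1. One parent shows horned, so its genotype must be pp. A 1:1 offspring split requires the other parent to be heterozygous (Pp).
Parent genotypes: pp × Pp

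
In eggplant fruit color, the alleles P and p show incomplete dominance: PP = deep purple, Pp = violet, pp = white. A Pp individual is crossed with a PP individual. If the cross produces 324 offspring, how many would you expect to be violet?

Punnett square for Pp × PP:
Offspring genotypes: 2 PP, 2 Pp
Phenotype counts: 2 deep purple, 2 violet
violet: 2 out of 4 → fraction 1/2
Expected count = 1/2 × 324 = 162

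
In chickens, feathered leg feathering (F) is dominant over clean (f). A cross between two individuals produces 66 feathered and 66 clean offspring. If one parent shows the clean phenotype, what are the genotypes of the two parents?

Observed offspring: 66 feathered, 66 clean
The observed ratio simplifies to 1:1. One parent shows clean, so its genotype must be ff. A 1:1 offspring split requires the other parent to be heterozygous (Ff).
Parent genotypes: ff × Ff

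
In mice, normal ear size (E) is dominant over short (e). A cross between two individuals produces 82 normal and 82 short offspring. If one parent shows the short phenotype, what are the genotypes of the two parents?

Observed offspring: 82 normal, 82 short
The observed ratio simplifies to 1:1. One parent shows short, so its genotype must be ee. A 1:1 offspring split requires the other parent to be heterozygous (Ee).
Parent genotypes: ee × Ee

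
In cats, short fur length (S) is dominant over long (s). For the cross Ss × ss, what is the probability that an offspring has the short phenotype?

Punnett square for Ss × ss:
Offspring genotypes: 2 Ss, 2 ss
Total offspring: 4
Count with target: 2
Probability: 2/4 = 1/2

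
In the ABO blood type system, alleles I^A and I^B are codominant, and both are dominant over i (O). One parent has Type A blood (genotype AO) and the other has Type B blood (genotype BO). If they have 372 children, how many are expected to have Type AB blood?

Cross: AO × BO
Possible offspring genotypes: 1 AB, 1 AO, 1 BO, 1 OO
Blood type counts: 1 Type AB, 1 Type A, 1 Type B, 1 Type O
Probability of Type AB: 1/4
Expected count = 1/4 × 372 = 93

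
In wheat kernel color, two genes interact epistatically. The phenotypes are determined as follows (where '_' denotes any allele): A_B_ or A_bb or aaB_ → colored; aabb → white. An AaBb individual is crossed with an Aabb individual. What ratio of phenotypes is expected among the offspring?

Cross: AaBb × Aabb — consider each gene separately:
A gene: Aa × Aa → 1 AA, 2 Aa, 1 aa → 3 A_ : 1 aa (out of 4)
B gene: Bb × bb → 2 Bb, 2 bb → 2 B_ : 2 bb (out of 4)
Genotype classes (out of 4 × 4 = 16): A_B_ = 3×2 = 6; A_bb = 3×2 = 6; aaB_ = 1×2 = 2; aabb = 1×2 = 2
Apply the phenotype rules: A_B_ (6) + A_bb (6) + aaB_ (2) → colored; aabb (2) → white
Phenotype counts (out of 16): 14 colored, 2 white
Ratio: 7 colored : 1 white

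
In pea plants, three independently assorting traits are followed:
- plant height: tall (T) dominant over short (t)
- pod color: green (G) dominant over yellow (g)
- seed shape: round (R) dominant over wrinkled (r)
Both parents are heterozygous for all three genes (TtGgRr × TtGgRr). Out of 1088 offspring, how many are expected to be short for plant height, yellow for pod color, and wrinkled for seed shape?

Trihybrid cross: TtGgRr × TtGgRr
Each trait segregates independently with a 3:1 phenotypic ratio, so each gene contributes 3/4 (dominant) or 1/4 (recessive).
Target: short (plant height), yellow (pod color), wrinkled (seed shape)
Probability = product of independent per-trait probabilities
= 1/4 × 1/4 × 1/4 = 1/64
Expected count = 1/64 × 1088 = 17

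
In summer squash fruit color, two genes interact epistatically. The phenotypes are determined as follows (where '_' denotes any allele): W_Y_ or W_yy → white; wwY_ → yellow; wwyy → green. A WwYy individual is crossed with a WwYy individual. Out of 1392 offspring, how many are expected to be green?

Cross: WwYy × WwYy — consider each gene separately:
W gene: Ww × Ww → 1 WW, 2 Ww, 1 ww → 3 W_ : 1 ww (out of 4)
Y gene: Yy × Yy → 1 YY, 2 Yy, 1 yy → 3 Y_ : 1 yy (out of 4)
Genotype classes (out of 4 × 4 = 16): W_Y_ = 3×3 = 9; W_yy = 3×1 = 3; wwY_ = 1×3 = 3; wwyy = 1×1 = 1
Apply the phenotype rules: W_Y_ (9) + W_yy (3) → white; wwY_ (3) → yellow; wwyy (1) → green
Phenotype counts (out of 16): 12 white, 3 yellow, 1 green
green: 1 out of 16 → fraction 1/16
Expected count = 1/16 × 1392 = 87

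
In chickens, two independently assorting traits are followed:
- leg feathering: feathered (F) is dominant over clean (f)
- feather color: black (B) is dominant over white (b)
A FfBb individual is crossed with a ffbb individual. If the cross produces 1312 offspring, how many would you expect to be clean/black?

Dihybrid cross FfBb × ffbb — consider each gene separately:
leg feathering: Ff × ff → 2 Ff, 2 ff → 2 F_ : 2 ff (out of 4)
feather color: Bb × bb → 2 Bb, 2 bb → 2 B_ : 2 bb (out of 4)
Combine (counts out of 4 × 4 = 16): feathered/black (F_B_) = 2×2 = 4; feathered/white (F_bb) = 2×2 = 4; clean/black (ffB_) = 2×2 = 4; clean/white (ffbb) = 2×2 = 4
Phenotype counts (out of 16): 4 feathered/black, 4 feathered/white, 4 clean/black, 4 clean/white
clean/black: 4 out of 16 → fraction 1/4
Expected count = 1/4 × 1312 = 328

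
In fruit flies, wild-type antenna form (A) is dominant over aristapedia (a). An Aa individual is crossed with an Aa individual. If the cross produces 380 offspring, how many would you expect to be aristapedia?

Punnett square for Aa × Aa:
Offspring genotypes: 1 AA, 2 Aa, 1 aa
wild-type: 3, aristapedia: 1
aristapedia: 1 out of 4 → fraction 1/4
Expected count = 1/4 × 380 = 95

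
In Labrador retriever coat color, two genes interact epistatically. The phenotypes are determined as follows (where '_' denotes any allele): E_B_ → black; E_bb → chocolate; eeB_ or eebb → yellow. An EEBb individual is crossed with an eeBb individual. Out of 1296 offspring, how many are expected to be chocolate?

Cross: EEBb × eeBb — consider each gene separately:
E gene: EE × ee → 4 Ee → 4 E_ (out of 4)
B gene: Bb × Bb → 1 BB, 2 Bb, 1 bb → 3 B_ : 1 bb (out of 4)
Genotype classes (out of 4 × 4 = 16): E_B_ = 4×3 = 12; E_bb = 4×1 = 4
Apply the phenotype rules: E_B_ (12) → black; E_bb (4) → chocolate
Phenotype counts (out of 16): 12 black, 4 chocolate
chocolate: 4 out of 16 → fraction 1/4
Expected count = 1/4 × 1296 = 324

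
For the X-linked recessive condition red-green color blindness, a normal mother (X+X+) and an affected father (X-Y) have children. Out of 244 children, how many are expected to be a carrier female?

Cross: X+X+ × X-Y
Offspring: 2 X+X-, 2 X+Y
Probability of a carrier female: 2/4 = 1/2
Expected count = 1/2 × 244 = 122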